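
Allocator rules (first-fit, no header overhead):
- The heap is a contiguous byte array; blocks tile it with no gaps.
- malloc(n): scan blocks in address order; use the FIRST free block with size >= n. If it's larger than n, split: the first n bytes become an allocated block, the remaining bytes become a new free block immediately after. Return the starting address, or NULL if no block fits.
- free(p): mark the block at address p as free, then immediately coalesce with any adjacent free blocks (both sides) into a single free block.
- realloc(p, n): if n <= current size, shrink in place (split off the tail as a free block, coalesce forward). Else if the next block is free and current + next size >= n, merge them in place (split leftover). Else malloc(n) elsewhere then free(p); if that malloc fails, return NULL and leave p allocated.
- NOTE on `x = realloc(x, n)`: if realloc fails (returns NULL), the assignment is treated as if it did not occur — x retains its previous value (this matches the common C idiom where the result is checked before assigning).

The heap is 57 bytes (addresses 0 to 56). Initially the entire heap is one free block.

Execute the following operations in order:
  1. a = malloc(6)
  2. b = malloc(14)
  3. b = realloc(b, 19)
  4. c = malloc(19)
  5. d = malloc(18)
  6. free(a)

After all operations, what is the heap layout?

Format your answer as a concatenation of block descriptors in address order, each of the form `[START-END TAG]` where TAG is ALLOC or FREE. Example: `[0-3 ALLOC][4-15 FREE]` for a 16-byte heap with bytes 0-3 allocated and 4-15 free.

Op 1: a = malloc(6) -> a = 0; heap: [0-5 ALLOC][6-56 FREE]
Op 2: b = malloc(14) -> b = 6; heap: [0-5 ALLOC][6-19 ALLOC][20-56 FREE]
Op 3: b = realloc(b, 19) -> b = 6; heap: [0-5 ALLOC][6-24 ALLOC][25-56 FREE]
Op 4: c = malloc(19) -> c = 25; heap: [0-5 ALLOC][6-24 ALLOC][25-43 ALLOC][44-56 FREE]
Op 5: d = malloc(18) -> d = NULL; heap: [0-5 ALLOC][6-24 ALLOC][25-43 ALLOC][44-56 FREE]
Op 6: free(a) -> (freed a); heap: [0-5 FREE][6-24 ALLOC][25-43 ALLOC][44-56 FREE]

Answer: [0-5 FREE][6-24 ALLOC][25-43 ALLOC][44-56 FREE]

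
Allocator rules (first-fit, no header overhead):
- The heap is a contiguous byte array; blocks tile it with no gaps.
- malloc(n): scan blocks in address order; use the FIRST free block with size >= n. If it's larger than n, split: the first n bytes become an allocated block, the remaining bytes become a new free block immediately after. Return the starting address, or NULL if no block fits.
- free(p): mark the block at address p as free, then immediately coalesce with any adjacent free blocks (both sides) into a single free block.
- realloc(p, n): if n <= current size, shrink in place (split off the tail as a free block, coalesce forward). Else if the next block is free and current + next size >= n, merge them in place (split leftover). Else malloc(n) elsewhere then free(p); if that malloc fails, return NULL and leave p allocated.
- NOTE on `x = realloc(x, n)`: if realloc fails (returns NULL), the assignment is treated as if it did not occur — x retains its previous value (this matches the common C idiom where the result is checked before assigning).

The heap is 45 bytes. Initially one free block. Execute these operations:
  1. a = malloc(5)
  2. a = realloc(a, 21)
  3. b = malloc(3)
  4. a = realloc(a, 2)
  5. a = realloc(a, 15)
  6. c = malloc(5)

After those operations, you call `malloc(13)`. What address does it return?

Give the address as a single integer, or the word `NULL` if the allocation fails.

Answer: 24

Derivation:
Op 1: a = malloc(5) -> a = 0; heap: [0-4 ALLOC][5-44 FREE]
Op 2: a = realloc(a, 21) -> a = 0; heap: [0-20 ALLOC][21-44 FREE]
Op 3: b = malloc(3) -> b = 21; heap: [0-20 ALLOC][21-23 ALLOC][24-44 FREE]
Op 4: a = realloc(a, 2) -> a = 0; heap: [0-1 ALLOC][2-20 FREE][21-23 ALLOC][24-44 FREE]
Op 5: a = realloc(a, 15) -> a = 0; heap: [0-14 ALLOC][15-20 FREE][21-23 ALLOC][24-44 FREE]
Op 6: c = malloc(5) -> c = 15; heap: [0-14 ALLOC][15-19 ALLOC][20-20 FREE][21-23 ALLOC][24-44 FREE]
malloc(13): first-fit scan over [0-14 ALLOC][15-19 ALLOC][20-20 FREE][21-23 ALLOC][24-44 FREE] -> 24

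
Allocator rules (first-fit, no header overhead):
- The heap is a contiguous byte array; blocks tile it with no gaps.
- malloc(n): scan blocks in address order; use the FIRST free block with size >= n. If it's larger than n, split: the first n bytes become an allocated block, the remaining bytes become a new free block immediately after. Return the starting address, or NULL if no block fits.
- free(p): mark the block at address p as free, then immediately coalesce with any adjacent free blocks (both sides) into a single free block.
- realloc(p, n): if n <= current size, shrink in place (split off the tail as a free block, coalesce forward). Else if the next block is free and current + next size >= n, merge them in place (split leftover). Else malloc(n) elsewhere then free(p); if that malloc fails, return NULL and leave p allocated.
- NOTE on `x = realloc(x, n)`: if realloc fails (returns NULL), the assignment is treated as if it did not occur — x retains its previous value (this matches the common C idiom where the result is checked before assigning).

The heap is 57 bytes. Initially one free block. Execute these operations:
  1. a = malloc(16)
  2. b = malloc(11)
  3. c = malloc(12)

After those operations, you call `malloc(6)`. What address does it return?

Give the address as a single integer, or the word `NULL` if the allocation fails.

Answer: 39

Derivation:
Op 1: a = malloc(16) -> a = 0; heap: [0-15 ALLOC][16-56 FREE]
Op 2: b = malloc(11) -> b = 16; heap: [0-15 ALLOC][16-26 ALLOC][27-56 FREE]
Op 3: c = malloc(12) -> c = 27; heap: [0-15 ALLOC][16-26 ALLOC][27-38 ALLOC][39-56 FREE]
malloc(6): first-fit scan over [0-15 ALLOC][16-26 ALLOC][27-38 ALLOC][39-56 FREE] -> 39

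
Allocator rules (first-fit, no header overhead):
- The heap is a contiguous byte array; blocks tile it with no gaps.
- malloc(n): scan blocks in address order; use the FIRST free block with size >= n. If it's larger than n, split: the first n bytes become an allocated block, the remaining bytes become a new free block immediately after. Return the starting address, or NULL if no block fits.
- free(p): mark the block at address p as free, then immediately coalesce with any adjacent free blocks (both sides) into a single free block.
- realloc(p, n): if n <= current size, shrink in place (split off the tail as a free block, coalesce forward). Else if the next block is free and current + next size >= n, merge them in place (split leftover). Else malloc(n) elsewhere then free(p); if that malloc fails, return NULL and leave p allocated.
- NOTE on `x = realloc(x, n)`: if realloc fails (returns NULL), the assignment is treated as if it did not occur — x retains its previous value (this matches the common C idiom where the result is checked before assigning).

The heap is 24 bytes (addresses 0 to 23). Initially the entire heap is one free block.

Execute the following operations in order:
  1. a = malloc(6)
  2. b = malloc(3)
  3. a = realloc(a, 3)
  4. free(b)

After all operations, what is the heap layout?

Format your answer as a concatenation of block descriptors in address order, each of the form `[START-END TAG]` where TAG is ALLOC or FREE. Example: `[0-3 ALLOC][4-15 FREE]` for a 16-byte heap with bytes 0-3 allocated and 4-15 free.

Answer: [0-2 ALLOC][3-23 FREE]

Derivation:
Op 1: a = malloc(6) -> a = 0; heap: [0-5 ALLOC][6-23 FREE]
Op 2: b = malloc(3) -> b = 6; heap: [0-5 ALLOC][6-8 ALLOC][9-23 FREE]
Op 3: a = realloc(a, 3) -> a = 0; heap: [0-2 ALLOC][3-5 FREE][6-8 ALLOC][9-23 FREE]
Op 4: free(b) -> (freed b); heap: [0-2 ALLOC][3-23 FREE]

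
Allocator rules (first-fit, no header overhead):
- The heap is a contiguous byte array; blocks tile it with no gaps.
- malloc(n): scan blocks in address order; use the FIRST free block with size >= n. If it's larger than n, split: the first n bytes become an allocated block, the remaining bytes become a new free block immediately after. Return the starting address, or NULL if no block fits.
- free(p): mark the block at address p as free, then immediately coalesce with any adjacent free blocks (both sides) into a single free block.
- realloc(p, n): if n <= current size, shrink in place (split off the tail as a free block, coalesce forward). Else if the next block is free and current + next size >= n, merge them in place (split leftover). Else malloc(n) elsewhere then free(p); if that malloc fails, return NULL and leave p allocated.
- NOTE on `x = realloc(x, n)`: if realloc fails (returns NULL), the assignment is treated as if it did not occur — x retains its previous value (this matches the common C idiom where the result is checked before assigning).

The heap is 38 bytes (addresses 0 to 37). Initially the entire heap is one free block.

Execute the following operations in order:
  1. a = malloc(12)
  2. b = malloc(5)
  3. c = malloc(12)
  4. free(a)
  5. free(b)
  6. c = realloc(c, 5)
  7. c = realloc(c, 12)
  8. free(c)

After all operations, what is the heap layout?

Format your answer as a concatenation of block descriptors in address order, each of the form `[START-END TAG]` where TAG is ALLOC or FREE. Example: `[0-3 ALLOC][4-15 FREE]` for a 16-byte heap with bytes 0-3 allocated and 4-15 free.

Answer: [0-37 FREE]

Derivation:
Op 1: a = malloc(12) -> a = 0; heap: [0-11 ALLOC][12-37 FREE]
Op 2: b = malloc(5) -> b = 12; heap: [0-11 ALLOC][12-16 ALLOC][17-37 FREE]
Op 3: c = malloc(12) -> c = 17; heap: [0-11 ALLOC][12-16 ALLOC][17-28 ALLOC][29-37 FREE]
Op 4: free(a) -> (freed a); heap: [0-11 FREE][12-16 ALLOC][17-28 ALLOC][29-37 FREE]
Op 5: free(b) -> (freed b); heap: [0-16 FREE][17-28 ALLOC][29-37 FREE]
Op 6: c = realloc(c, 5) -> c = 17; heap: [0-16 FREE][17-21 ALLOC][22-37 FREE]
Op 7: c = realloc(c, 12) -> c = 17; heap: [0-16 FREE][17-28 ALLOC][29-37 FREE]
Op 8: free(c) -> (freed c); heap: [0-37 FREE]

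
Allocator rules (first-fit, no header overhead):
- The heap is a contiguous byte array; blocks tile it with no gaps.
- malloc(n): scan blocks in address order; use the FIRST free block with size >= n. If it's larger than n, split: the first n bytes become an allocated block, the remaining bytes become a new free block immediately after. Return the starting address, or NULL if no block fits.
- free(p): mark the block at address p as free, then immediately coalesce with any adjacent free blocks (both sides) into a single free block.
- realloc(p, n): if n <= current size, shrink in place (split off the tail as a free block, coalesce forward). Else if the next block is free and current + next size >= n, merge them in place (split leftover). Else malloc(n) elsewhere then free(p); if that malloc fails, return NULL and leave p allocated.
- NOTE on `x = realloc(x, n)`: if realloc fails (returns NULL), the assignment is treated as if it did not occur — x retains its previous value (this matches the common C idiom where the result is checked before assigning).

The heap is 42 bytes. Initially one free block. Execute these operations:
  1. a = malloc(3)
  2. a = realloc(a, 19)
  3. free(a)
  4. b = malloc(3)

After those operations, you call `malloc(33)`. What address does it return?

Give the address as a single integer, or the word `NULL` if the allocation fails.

Op 1: a = malloc(3) -> a = 0; heap: [0-2 ALLOC][3-41 FREE]
Op 2: a = realloc(a, 19) -> a = 0; heap: [0-18 ALLOC][19-41 FREE]
Op 3: free(a) -> (freed a); heap: [0-41 FREE]
Op 4: b = malloc(3) -> b = 0; heap: [0-2 ALLOC][3-41 FREE]
malloc(33): first-fit scan over [0-2 ALLOC][3-41 FREE] -> 3

Answer: 3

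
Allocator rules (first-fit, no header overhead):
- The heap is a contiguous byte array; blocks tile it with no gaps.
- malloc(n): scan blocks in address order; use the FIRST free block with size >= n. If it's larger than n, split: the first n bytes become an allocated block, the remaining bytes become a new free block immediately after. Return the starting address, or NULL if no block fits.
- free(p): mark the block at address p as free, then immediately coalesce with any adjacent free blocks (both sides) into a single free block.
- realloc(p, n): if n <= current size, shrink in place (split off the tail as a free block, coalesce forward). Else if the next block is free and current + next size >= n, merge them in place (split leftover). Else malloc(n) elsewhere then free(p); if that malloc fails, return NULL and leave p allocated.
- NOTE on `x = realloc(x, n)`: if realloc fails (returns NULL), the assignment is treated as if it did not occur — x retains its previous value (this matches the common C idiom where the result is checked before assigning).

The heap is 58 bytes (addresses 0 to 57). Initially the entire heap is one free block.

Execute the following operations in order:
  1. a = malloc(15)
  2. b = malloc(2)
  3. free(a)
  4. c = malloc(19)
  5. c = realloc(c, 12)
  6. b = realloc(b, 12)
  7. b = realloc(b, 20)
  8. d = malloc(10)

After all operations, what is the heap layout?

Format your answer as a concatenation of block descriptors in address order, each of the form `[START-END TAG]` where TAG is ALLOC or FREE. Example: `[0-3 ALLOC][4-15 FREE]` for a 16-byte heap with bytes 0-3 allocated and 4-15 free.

Answer: [0-9 ALLOC][10-16 FREE][17-28 ALLOC][29-48 ALLOC][49-57 FREE]

Derivation:
Op 1: a = malloc(15) -> a = 0; heap: [0-14 ALLOC][15-57 FREE]
Op 2: b = malloc(2) -> b = 15; heap: [0-14 ALLOC][15-16 ALLOC][17-57 FREE]
Op 3: free(a) -> (freed a); heap: [0-14 FREE][15-16 ALLOC][17-57 FREE]
Op 4: c = malloc(19) -> c = 17; heap: [0-14 FREE][15-16 ALLOC][17-35 ALLOC][36-57 FREE]
Op 5: c = realloc(c, 12) -> c = 17; heap: [0-14 FREE][15-16 ALLOC][17-28 ALLOC][29-57 FREE]
Op 6: b = realloc(b, 12) -> b = 0; heap: [0-11 ALLOC][12-16 FREE][17-28 ALLOC][29-57 FREE]
Op 7: b = realloc(b, 20) -> b = 29; heap: [0-16 FREE][17-28 ALLOC][29-48 ALLOC][49-57 FREE]
Op 8: d = malloc(10) -> d = 0; heap: [0-9 ALLOC][10-16 FREE][17-28 ALLOC][29-48 ALLOC][49-57 FREE]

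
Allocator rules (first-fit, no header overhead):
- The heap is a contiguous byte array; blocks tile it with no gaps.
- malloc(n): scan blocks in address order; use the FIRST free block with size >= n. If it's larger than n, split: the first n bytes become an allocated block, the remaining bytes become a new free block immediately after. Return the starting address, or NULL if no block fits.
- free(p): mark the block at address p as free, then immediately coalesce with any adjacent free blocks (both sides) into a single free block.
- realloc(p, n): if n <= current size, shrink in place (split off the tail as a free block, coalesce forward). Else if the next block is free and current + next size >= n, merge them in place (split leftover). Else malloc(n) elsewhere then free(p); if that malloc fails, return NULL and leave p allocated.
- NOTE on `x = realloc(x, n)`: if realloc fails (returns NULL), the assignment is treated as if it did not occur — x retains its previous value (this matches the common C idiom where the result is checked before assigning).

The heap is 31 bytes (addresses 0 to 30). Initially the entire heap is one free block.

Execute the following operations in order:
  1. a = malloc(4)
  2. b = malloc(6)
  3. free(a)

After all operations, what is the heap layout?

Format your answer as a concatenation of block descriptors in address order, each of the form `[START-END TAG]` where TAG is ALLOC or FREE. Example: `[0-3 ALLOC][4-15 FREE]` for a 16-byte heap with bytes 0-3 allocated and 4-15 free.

Op 1: a = malloc(4) -> a = 0; heap: [0-3 ALLOC][4-30 FREE]
Op 2: b = malloc(6) -> b = 4; heap: [0-3 ALLOC][4-9 ALLOC][10-30 FREE]
Op 3: free(a) -> (freed a); heap: [0-3 FREE][4-9 ALLOC][10-30 FREE]

Answer: [0-3 FREE][4-9 ALLOC][10-30 FREE]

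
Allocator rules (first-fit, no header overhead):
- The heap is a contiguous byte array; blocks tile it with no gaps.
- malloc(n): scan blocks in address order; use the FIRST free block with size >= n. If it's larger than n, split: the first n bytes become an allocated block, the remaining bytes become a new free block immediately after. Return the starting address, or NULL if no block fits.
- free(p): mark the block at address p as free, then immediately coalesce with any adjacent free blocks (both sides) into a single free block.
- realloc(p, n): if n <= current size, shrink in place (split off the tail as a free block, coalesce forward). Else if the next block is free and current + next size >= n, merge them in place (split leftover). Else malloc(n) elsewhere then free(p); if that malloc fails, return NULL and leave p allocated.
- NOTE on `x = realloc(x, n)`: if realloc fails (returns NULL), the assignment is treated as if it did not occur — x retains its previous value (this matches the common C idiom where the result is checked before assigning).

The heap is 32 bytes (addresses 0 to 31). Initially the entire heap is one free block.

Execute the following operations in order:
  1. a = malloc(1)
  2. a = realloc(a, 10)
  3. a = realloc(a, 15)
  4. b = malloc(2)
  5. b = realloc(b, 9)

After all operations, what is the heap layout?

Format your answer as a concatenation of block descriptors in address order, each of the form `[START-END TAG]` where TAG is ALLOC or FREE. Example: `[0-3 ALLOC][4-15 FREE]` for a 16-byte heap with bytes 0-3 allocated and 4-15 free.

Op 1: a = malloc(1) -> a = 0; heap: [0-0 ALLOC][1-31 FREE]
Op 2: a = realloc(a, 10) -> a = 0; heap: [0-9 ALLOC][10-31 FREE]
Op 3: a = realloc(a, 15) -> a = 0; heap: [0-14 ALLOC][15-31 FREE]
Op 4: b = malloc(2) -> b = 15; heap: [0-14 ALLOC][15-16 ALLOC][17-31 FREE]
Op 5: b = realloc(b, 9) -> b = 15; heap: [0-14 ALLOC][15-23 ALLOC][24-31 FREE]

Answer: [0-14 ALLOC][15-23 ALLOC][24-31 FREE]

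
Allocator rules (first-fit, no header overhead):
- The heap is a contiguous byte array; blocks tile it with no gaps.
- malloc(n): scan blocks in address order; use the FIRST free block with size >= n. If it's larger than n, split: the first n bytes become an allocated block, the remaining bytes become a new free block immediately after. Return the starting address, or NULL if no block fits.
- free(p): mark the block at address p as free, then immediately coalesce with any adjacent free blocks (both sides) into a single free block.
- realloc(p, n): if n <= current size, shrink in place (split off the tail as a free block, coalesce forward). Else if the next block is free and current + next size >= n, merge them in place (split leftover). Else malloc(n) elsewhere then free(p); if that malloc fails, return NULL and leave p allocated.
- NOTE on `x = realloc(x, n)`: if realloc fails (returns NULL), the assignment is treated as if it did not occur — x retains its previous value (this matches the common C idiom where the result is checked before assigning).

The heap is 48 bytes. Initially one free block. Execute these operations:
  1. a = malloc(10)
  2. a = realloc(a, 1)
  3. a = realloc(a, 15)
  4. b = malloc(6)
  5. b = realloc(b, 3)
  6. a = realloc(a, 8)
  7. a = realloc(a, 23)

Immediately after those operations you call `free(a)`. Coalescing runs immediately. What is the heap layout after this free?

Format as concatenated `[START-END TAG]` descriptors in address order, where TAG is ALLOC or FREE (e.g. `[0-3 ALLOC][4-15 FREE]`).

Op 1: a = malloc(10) -> a = 0; heap: [0-9 ALLOC][10-47 FREE]
Op 2: a = realloc(a, 1) -> a = 0; heap: [0-0 ALLOC][1-47 FREE]
Op 3: a = realloc(a, 15) -> a = 0; heap: [0-14 ALLOC][15-47 FREE]
Op 4: b = malloc(6) -> b = 15; heap: [0-14 ALLOC][15-20 ALLOC][21-47 FREE]
Op 5: b = realloc(b, 3) -> b = 15; heap: [0-14 ALLOC][15-17 ALLOC][18-47 FREE]
Op 6: a = realloc(a, 8) -> a = 0; heap: [0-7 ALLOC][8-14 FREE][15-17 ALLOC][18-47 FREE]
Op 7: a = realloc(a, 23) -> a = 18; heap: [0-14 FREE][15-17 ALLOC][18-40 ALLOC][41-47 FREE]
free(a): a = 18 -> block [18-40 ALLOC]; mark free, coalesce with adjacent free neighbors -> [0-14 FREE][15-17 ALLOC][18-47 FREE]

Answer: [0-14 FREE][15-17 ALLOC][18-47 FREE]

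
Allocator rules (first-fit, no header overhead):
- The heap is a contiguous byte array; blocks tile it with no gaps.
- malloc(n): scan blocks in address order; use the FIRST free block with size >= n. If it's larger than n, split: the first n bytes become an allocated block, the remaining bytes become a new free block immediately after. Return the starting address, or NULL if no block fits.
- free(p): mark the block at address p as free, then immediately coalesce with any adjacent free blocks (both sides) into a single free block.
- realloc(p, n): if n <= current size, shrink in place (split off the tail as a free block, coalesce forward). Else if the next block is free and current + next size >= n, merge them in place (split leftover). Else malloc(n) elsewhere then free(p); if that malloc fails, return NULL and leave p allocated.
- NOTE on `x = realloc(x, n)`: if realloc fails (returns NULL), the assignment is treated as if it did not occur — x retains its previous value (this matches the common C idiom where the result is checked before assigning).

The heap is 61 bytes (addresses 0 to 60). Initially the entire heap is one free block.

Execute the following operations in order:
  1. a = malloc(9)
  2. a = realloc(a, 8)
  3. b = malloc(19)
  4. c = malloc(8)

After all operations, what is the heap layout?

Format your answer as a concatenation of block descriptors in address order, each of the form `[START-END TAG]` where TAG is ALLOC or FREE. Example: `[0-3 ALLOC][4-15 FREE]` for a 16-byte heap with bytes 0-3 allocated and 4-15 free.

Op 1: a = malloc(9) -> a = 0; heap: [0-8 ALLOC][9-60 FREE]
Op 2: a = realloc(a, 8) -> a = 0; heap: [0-7 ALLOC][8-60 FREE]
Op 3: b = malloc(19) -> b = 8; heap: [0-7 ALLOC][8-26 ALLOC][27-60 FREE]
Op 4: c = malloc(8) -> c = 27; heap: [0-7 ALLOC][8-26 ALLOC][27-34 ALLOC][35-60 FREE]

Answer: [0-7 ALLOC][8-26 ALLOC][27-34 ALLOC][35-60 FREE]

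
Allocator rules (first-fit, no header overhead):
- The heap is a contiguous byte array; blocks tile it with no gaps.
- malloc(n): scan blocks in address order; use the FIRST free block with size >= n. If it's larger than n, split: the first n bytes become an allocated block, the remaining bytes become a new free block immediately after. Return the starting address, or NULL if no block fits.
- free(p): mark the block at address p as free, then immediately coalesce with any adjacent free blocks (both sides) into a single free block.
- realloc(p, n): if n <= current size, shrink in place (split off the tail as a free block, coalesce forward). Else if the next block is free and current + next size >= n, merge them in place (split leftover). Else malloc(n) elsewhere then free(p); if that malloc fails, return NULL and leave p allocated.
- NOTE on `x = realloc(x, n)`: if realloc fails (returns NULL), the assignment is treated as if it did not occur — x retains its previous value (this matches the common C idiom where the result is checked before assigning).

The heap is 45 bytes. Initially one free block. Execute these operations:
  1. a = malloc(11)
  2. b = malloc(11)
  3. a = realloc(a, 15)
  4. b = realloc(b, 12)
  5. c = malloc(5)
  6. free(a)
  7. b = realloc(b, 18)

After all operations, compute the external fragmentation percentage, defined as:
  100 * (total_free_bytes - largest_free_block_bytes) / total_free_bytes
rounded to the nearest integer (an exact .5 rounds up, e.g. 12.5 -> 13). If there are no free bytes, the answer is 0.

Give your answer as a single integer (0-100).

Answer: 27

Derivation:
Op 1: a = malloc(11) -> a = 0; heap: [0-10 ALLOC][11-44 FREE]
Op 2: b = malloc(11) -> b = 11; heap: [0-10 ALLOC][11-21 ALLOC][22-44 FREE]
Op 3: a = realloc(a, 15) -> a = 22; heap: [0-10 FREE][11-21 ALLOC][22-36 ALLOC][37-44 FREE]
Op 4: b = realloc(b, 12) -> NULL (b unchanged); heap: [0-10 FREE][11-21 ALLOC][22-36 ALLOC][37-44 FREE]
Op 5: c = malloc(5) -> c = 0; heap: [0-4 ALLOC][5-10 FREE][11-21 ALLOC][22-36 ALLOC][37-44 FREE]
Op 6: free(a) -> (freed a); heap: [0-4 ALLOC][5-10 FREE][11-21 ALLOC][22-44 FREE]
Op 7: b = realloc(b, 18) -> b = 11; heap: [0-4 ALLOC][5-10 FREE][11-28 ALLOC][29-44 FREE]
Free blocks: [6 16] total_free=22 largest=16 -> 100*(22-16)/22 = 600/22 ≈ 27.273 -> rounds to 27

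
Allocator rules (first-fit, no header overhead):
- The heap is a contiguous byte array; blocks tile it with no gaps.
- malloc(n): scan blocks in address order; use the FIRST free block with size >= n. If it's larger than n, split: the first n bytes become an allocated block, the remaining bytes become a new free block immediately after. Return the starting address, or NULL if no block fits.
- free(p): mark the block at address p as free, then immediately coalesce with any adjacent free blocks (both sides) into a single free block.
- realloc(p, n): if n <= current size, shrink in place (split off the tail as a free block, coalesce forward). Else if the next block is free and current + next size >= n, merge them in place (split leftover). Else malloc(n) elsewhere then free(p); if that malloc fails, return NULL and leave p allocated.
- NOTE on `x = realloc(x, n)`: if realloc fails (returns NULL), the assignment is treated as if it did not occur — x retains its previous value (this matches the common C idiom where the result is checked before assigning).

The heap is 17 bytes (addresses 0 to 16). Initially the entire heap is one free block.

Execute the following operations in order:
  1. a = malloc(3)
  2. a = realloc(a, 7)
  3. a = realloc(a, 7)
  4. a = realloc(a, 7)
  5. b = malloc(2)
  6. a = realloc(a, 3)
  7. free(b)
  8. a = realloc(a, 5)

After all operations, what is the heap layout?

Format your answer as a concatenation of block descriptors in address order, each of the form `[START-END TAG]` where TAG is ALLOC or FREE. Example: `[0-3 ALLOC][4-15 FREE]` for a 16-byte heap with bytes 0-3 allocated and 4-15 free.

Op 1: a = malloc(3) -> a = 0; heap: [0-2 ALLOC][3-16 FREE]
Op 2: a = realloc(a, 7) -> a = 0; heap: [0-6 ALLOC][7-16 FREE]
Op 3: a = realloc(a, 7) -> a = 0; heap: [0-6 ALLOC][7-16 FREE]
Op 4: a = realloc(a, 7) -> a = 0; heap: [0-6 ALLOC][7-16 FREE]
Op 5: b = malloc(2) -> b = 7; heap: [0-6 ALLOC][7-8 ALLOC][9-16 FREE]
Op 6: a = realloc(a, 3) -> a = 0; heap: [0-2 ALLOC][3-6 FREE][7-8 ALLOC][9-16 FREE]
Op 7: free(b) -> (freed b); heap: [0-2 ALLOC][3-16 FREE]
Op 8: a = realloc(a, 5) -> a = 0; heap: [0-4 ALLOC][5-16 FREE]

Answer: [0-4 ALLOC][5-16 FREE]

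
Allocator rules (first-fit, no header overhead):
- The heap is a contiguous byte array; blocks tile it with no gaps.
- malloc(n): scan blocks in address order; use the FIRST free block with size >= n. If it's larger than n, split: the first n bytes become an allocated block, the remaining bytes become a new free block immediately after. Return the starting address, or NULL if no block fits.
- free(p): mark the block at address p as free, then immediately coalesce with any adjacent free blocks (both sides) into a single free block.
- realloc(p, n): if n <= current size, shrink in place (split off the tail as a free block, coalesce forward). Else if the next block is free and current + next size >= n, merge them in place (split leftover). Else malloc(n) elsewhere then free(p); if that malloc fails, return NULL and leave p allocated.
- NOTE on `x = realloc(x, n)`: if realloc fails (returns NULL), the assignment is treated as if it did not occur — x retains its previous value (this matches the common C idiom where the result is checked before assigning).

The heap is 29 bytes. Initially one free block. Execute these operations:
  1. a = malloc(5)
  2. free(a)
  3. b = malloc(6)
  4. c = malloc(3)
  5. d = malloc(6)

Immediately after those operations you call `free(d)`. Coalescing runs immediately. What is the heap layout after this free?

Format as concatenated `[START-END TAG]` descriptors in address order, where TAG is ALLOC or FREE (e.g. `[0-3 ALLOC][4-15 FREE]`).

Op 1: a = malloc(5) -> a = 0; heap: [0-4 ALLOC][5-28 FREE]
Op 2: free(a) -> (freed a); heap: [0-28 FREE]
Op 3: b = malloc(6) -> b = 0; heap: [0-5 ALLOC][6-28 FREE]
Op 4: c = malloc(3) -> c = 6; heap: [0-5 ALLOC][6-8 ALLOC][9-28 FREE]
Op 5: d = malloc(6) -> d = 9; heap: [0-5 ALLOC][6-8 ALLOC][9-14 ALLOC][15-28 FREE]
free(d): d = 9 -> block [9-14 ALLOC]; mark free, coalesce with adjacent free neighbors -> [0-5 ALLOC][6-8 ALLOC][9-28 FREE]

Answer: [0-5 ALLOC][6-8 ALLOC][9-28 FREE]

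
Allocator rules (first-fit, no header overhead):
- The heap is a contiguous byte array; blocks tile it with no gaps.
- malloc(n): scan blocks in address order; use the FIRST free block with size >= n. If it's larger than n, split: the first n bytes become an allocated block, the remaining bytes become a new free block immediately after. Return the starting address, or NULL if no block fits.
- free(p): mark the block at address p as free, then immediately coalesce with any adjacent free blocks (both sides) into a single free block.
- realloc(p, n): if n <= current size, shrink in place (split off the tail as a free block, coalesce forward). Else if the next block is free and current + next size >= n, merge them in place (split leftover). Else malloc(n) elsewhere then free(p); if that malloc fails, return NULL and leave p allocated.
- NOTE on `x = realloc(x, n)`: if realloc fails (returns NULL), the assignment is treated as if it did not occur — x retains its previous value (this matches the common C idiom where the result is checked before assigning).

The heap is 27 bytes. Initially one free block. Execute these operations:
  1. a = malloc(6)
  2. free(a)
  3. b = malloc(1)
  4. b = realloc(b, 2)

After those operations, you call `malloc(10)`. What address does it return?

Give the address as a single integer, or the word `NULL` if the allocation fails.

Op 1: a = malloc(6) -> a = 0; heap: [0-5 ALLOC][6-26 FREE]
Op 2: free(a) -> (freed a); heap: [0-26 FREE]
Op 3: b = malloc(1) -> b = 0; heap: [0-0 ALLOC][1-26 FREE]
Op 4: b = realloc(b, 2) -> b = 0; heap: [0-1 ALLOC][2-26 FREE]
malloc(10): first-fit scan over [0-1 ALLOC][2-26 FREE] -> 2

Answer: 2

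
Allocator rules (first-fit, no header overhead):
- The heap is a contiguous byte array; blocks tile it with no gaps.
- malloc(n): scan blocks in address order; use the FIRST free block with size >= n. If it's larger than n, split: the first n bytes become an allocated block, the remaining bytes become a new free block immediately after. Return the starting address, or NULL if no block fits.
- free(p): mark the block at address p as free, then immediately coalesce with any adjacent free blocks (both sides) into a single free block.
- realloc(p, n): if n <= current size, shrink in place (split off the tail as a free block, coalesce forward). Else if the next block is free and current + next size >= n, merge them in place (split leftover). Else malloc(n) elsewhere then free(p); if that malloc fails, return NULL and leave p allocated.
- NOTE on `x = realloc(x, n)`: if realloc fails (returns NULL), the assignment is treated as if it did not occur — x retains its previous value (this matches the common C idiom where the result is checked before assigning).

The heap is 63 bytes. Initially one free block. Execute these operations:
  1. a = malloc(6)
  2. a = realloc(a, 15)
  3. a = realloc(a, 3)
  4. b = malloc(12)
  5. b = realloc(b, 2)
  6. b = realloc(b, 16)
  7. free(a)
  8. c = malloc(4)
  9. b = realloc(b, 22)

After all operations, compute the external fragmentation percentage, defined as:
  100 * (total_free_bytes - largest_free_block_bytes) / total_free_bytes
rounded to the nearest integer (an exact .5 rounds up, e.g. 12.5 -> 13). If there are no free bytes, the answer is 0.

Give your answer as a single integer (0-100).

Answer: 49

Derivation:
Op 1: a = malloc(6) -> a = 0; heap: [0-5 ALLOC][6-62 FREE]
Op 2: a = realloc(a, 15) -> a = 0; heap: [0-14 ALLOC][15-62 FREE]
Op 3: a = realloc(a, 3) -> a = 0; heap: [0-2 ALLOC][3-62 FREE]
Op 4: b = malloc(12) -> b = 3; heap: [0-2 ALLOC][3-14 ALLOC][15-62 FREE]
Op 5: b = realloc(b, 2) -> b = 3; heap: [0-2 ALLOC][3-4 ALLOC][5-62 FREE]
Op 6: b = realloc(b, 16) -> b = 3; heap: [0-2 ALLOC][3-18 ALLOC][19-62 FREE]
Op 7: free(a) -> (freed a); heap: [0-2 FREE][3-18 ALLOC][19-62 FREE]
Op 8: c = malloc(4) -> c = 19; heap: [0-2 FREE][3-18 ALLOC][19-22 ALLOC][23-62 FREE]
Op 9: b = realloc(b, 22) -> b = 23; heap: [0-18 FREE][19-22 ALLOC][23-44 ALLOC][45-62 FREE]
Free blocks: [19 18] total_free=37 largest=19 -> 100*(37-19)/37 = 1800/37 ≈ 48.649 -> rounds to 49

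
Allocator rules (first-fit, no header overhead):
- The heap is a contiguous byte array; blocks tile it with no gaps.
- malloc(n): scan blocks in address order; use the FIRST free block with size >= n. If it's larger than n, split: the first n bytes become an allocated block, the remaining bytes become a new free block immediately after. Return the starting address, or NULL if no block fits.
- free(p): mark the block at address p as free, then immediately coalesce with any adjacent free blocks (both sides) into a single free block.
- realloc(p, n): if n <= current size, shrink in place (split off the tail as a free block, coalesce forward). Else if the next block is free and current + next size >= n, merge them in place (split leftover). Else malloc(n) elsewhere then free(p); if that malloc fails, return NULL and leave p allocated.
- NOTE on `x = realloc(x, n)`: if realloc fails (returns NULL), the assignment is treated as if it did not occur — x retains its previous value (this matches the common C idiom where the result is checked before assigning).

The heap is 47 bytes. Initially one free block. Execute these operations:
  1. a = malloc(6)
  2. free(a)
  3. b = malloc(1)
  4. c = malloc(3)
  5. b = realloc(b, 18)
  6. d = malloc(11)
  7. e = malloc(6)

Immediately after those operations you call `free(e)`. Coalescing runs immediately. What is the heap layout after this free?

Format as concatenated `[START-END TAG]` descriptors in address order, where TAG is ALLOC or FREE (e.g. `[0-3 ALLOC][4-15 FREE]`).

Answer: [0-0 FREE][1-3 ALLOC][4-21 ALLOC][22-32 ALLOC][33-46 FREE]

Derivation:
Op 1: a = malloc(6) -> a = 0; heap: [0-5 ALLOC][6-46 FREE]
Op 2: free(a) -> (freed a); heap: [0-46 FREE]
Op 3: b = malloc(1) -> b = 0; heap: [0-0 ALLOC][1-46 FREE]
Op 4: c = malloc(3) -> c = 1; heap: [0-0 ALLOC][1-3 ALLOC][4-46 FREE]
Op 5: b = realloc(b, 18) -> b = 4; heap: [0-0 FREE][1-3 ALLOC][4-21 ALLOC][22-46 FREE]
Op 6: d = malloc(11) -> d = 22; heap: [0-0 FREE][1-3 ALLOC][4-21 ALLOC][22-32 ALLOC][33-46 FREE]
Op 7: e = malloc(6) -> e = 33; heap: [0-0 FREE][1-3 ALLOC][4-21 ALLOC][22-32 ALLOC][33-38 ALLOC][39-46 FREE]
free(e): e = 33 -> block [33-38 ALLOC]; mark free, coalesce with adjacent free neighbors -> [0-0 FREE][1-3 ALLOC][4-21 ALLOC][22-32 ALLOC][33-46 FREE]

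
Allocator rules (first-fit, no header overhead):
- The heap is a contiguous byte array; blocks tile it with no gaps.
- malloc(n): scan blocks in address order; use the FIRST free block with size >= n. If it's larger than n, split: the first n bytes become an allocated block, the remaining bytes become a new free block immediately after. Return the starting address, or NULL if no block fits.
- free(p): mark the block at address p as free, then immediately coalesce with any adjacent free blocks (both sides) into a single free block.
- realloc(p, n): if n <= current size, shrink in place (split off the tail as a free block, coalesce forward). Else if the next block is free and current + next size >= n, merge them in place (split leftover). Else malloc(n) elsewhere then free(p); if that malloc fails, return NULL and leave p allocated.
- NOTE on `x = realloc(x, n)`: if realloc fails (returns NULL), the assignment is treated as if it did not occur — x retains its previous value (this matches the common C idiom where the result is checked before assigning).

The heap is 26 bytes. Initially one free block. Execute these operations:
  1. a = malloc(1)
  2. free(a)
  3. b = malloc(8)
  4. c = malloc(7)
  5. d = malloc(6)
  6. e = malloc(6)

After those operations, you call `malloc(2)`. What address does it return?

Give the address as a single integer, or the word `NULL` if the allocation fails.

Op 1: a = malloc(1) -> a = 0; heap: [0-0 ALLOC][1-25 FREE]
Op 2: free(a) -> (freed a); heap: [0-25 FREE]
Op 3: b = malloc(8) -> b = 0; heap: [0-7 ALLOC][8-25 FREE]
Op 4: c = malloc(7) -> c = 8; heap: [0-7 ALLOC][8-14 ALLOC][15-25 FREE]
Op 5: d = malloc(6) -> d = 15; heap: [0-7 ALLOC][8-14 ALLOC][15-20 ALLOC][21-25 FREE]
Op 6: e = malloc(6) -> e = NULL; heap: [0-7 ALLOC][8-14 ALLOC][15-20 ALLOC][21-25 FREE]
malloc(2): first-fit scan over [0-7 ALLOC][8-14 ALLOC][15-20 ALLOC][21-25 FREE] -> 21

Answer: 21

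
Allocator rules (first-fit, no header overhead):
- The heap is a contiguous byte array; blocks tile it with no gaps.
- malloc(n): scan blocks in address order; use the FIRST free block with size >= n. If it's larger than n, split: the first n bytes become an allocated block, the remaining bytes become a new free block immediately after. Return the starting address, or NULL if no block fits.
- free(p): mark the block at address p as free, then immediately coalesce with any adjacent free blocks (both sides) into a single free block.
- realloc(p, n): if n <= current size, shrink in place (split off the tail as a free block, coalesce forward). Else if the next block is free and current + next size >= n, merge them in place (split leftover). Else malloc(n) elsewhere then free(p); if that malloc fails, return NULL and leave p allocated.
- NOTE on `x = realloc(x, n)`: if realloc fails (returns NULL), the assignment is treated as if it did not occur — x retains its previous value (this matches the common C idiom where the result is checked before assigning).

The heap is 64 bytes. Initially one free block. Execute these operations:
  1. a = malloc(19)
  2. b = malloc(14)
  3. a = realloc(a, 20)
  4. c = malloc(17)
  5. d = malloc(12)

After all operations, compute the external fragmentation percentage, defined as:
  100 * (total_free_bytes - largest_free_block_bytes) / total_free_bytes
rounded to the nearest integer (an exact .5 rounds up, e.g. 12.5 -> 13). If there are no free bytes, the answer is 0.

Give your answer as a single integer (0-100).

Op 1: a = malloc(19) -> a = 0; heap: [0-18 ALLOC][19-63 FREE]
Op 2: b = malloc(14) -> b = 19; heap: [0-18 ALLOC][19-32 ALLOC][33-63 FREE]
Op 3: a = realloc(a, 20) -> a = 33; heap: [0-18 FREE][19-32 ALLOC][33-52 ALLOC][53-63 FREE]
Op 4: c = malloc(17) -> c = 0; heap: [0-16 ALLOC][17-18 FREE][19-32 ALLOC][33-52 ALLOC][53-63 FREE]
Op 5: d = malloc(12) -> d = NULL; heap: [0-16 ALLOC][17-18 FREE][19-32 ALLOC][33-52 ALLOC][53-63 FREE]
Free blocks: [2 11] total_free=13 largest=11 -> 100*(13-11)/13 = 200/13 ≈ 15.385 -> rounds to 15

Answer: 15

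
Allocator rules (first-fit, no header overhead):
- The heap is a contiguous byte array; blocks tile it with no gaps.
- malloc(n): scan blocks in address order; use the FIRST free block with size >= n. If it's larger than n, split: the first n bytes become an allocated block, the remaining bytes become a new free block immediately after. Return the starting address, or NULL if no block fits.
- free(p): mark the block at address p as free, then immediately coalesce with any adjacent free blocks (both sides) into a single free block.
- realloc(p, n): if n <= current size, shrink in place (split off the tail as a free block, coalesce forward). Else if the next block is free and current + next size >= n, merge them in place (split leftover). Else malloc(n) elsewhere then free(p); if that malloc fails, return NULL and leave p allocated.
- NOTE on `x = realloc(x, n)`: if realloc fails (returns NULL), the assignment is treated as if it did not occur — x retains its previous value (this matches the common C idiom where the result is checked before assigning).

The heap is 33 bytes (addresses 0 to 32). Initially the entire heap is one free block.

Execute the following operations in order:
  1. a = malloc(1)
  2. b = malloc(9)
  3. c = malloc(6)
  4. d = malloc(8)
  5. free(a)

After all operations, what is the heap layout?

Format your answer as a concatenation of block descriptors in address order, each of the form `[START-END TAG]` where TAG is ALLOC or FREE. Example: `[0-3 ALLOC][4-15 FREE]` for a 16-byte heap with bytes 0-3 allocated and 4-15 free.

Answer: [0-0 FREE][1-9 ALLOC][10-15 ALLOC][16-23 ALLOC][24-32 FREE]

Derivation:
Op 1: a = malloc(1) -> a = 0; heap: [0-0 ALLOC][1-32 FREE]
Op 2: b = malloc(9) -> b = 1; heap: [0-0 ALLOC][1-9 ALLOC][10-32 FREE]
Op 3: c = malloc(6) -> c = 10; heap: [0-0 ALLOC][1-9 ALLOC][10-15 ALLOC][16-32 FREE]
Op 4: d = malloc(8) -> d = 16; heap: [0-0 ALLOC][1-9 ALLOC][10-15 ALLOC][16-23 ALLOC][24-32 FREE]
Op 5: free(a) -> (freed a); heap: [0-0 FREE][1-9 ALLOC][10-15 ALLOC][16-23 ALLOC][24-32 FREE]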